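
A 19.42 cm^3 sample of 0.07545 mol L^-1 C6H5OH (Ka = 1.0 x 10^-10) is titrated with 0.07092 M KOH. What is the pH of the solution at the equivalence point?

n(C6H5OH) = 0.07545 x 0.01942 = 0.001465 mol; V(KOH) at equivalence = 0.001465/0.07092 = 0.02066 L.
At equivalence all the acid is converted to C6H5O-; total volume = 0.01942 + 0.02066 = 0.04008 L, so [C6H5O-] = 0.001465/0.04008 = 0.03656 M.
Kb = Kw/Ka = 1.0e-14 / 1.0 x 10^-10 = 0.000100.
[OH^-] = sqrt(Kb x [C6H5O-]) = sqrt(0.000100 x 0.03656) = 0.00191 M.
pOH = 2.72, so pH = 14.00 - 2.72 = 11.28.

11.28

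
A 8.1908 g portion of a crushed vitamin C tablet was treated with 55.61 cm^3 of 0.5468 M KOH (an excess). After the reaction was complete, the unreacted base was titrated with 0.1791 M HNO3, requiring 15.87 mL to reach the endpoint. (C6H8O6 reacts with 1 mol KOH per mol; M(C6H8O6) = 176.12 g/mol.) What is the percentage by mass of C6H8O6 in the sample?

59.3%

Total n(KOH) added = 0.5468 x 0.05561 = 0.03041 mol.
n(HNO3) used = 0.1791 x 0.01587 = 0.002842 mol, which equals the excess n(KOH).
So n(KOH) consumed by the sample = 0.03041 - 0.002842 = 0.02757 mol.
n(C6H8O6) = 0.02757 / 1 = 0.02757 mol.
mass C6H8O6 = 0.02757 x 176.12 = 4.855 g, so %C6H8O6 = 4.855/8.1908 x 100 = 59.3%.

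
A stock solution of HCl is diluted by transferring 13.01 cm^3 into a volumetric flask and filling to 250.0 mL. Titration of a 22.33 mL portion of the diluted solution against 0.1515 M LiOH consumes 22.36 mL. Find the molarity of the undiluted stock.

n(LiOH) = 0.1515 x 0.02236 = 0.003388 mol.
n(HCl) in the aliquot = 0.003388 mol.
[diluted HCl] = 0.003388 / 0.02233 = 0.1517 M.
Dilution factor = 250.0/13.01 = 19.22, so [stock] = 0.1517 x 19.22 = 2.92 M.

2.92 M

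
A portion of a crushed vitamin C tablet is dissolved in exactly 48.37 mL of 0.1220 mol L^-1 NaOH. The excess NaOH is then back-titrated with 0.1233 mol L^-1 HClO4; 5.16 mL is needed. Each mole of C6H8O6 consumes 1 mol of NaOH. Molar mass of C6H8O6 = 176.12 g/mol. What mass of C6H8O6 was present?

0.927 g

Total n(NaOH) added = 0.1220 x 0.04837 = 0.005901 mol.
n(HClO4) used = 0.1233 x 0.005160 = 0.0006362 mol, which equals the excess n(NaOH).
So n(NaOH) consumed by the sample = 0.005901 - 0.0006362 = 0.005265 mol.
n(C6H8O6) = 0.005265 / 1 = 0.005265 mol.
mass = 0.005265 mol x 176.12 g/mol = 0.927 g.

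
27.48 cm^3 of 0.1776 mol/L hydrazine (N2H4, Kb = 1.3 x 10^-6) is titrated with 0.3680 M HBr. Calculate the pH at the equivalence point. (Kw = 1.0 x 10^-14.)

n(N2H4) = 0.1776 x 0.02748 = 0.004880 mol; V(HBr) at equivalence = 0.004880/0.3680 = 0.01326 L.
At equivalence the base is fully converted to N2H5+; total volume = 0.04074 L, so [N2H5+] = 0.004880/0.04074 = 0.1198 M.
Ka(N2H5+) = Kw/Kb = 1.0e-14 / 1.3 x 10^-6 = 7.69e-9.
[H^+] = sqrt(Ka x [N2H5+]) = sqrt(7.69e-9 x 0.1198) = 3.04e-5 M.
pH = -log(3.04e-5) = 4.52.

4.52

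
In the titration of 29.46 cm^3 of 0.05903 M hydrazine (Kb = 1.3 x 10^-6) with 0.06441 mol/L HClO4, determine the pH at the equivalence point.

n(N2H4) = 0.05903 x 0.02946 = 0.001739 mol; V(HClO4) at equivalence = 0.001739/0.06441 = 0.02700 L.
At equivalence the base is fully converted to N2H5+; total volume = 0.05646 L, so [N2H5+] = 0.001739/0.05646 = 0.03080 M.
Ka(N2H5+) = Kw/Kb = 1.0e-14 / 1.3 x 10^-6 = 7.69e-9.
[H^+] = sqrt(Ka x [N2H5+]) = sqrt(7.69e-9 x 0.03080) = 1.54e-5 M.
pH = -log(1.54e-5) = 4.81.

4.81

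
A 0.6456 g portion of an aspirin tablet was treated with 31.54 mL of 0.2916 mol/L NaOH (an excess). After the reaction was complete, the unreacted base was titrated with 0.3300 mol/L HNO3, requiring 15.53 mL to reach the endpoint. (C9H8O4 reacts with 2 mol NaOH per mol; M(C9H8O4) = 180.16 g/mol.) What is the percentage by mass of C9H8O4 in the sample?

Total n(NaOH) added = 0.2916 x 0.03154 = 0.009197 mol.
n(HNO3) used = 0.3300 x 0.01553 = 0.005125 mol, which equals the excess n(NaOH).
So n(NaOH) consumed by the sample = 0.009197 - 0.005125 = 0.004072 mol.
n(C9H8O4) = 0.004072 / 2 = 0.002036 mol.
mass C9H8O4 = 0.002036 x 180.16 = 0.3668 g, so %C9H8O4 = 0.3668/0.6456 x 100 = 56.8%.

56.8%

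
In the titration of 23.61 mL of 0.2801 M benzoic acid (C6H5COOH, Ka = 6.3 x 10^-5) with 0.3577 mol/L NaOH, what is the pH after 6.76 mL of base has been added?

Initial n(C6H5COOH) = 0.2801 x 0.02361 = 0.006613 mol.
n(NaOH) added = 0.3577 x 0.006760 = 0.002418 mol, converting that many moles of C6H5COOH to C6H5COO-.
Remaining n(C6H5COOH) = 0.004195 mol; n(C6H5COO-) = 0.002418 mol.
By Henderson-Hasselbalch, pH = pKa + log([A^-]/[HA]) = 4.20 + log(0.002418/0.004195) = 4.20 + (-0.24) = 3.96.

3.96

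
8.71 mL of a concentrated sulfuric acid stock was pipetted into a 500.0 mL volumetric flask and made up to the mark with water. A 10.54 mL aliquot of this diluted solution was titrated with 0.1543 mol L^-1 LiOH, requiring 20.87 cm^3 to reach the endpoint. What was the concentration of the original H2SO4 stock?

n(LiOH) = 0.1543 x 0.02087 = 0.003220 mol.
n(H2SO4) in the aliquot = 0.003220 x 1/2 = 0.001610 mol.
[diluted H2SO4] = 0.001610 / 0.01054 = 0.1528 M.
Dilution factor = 500.0/8.710 = 57.41, so [stock] = 0.1528 x 57.41 = 8.77 M.

8.77 M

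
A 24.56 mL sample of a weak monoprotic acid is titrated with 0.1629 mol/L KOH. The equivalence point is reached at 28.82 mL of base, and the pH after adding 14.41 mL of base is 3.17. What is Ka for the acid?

6.8 x 10^-4

14.41 mL is half of the equivalence volume, so this is the half-equivalence point where [HA] = [A^-].
At half-equivalence pH = pKa, so pKa = 3.17.
Ka = 10^(-3.17) = 6.8 x 10^-4.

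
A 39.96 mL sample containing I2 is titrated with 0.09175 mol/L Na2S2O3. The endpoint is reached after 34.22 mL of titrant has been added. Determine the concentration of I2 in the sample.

0.0393 M

n(Na2S2O3) = 0.09175 x 0.03422 = 0.003140 mol.
From the balanced equation, 2 mol Na2S2O3 reacts with 1 mol I2, so n(I2) = 0.003140 x 1/2 = 0.001570 mol.
[I2] = 0.001570 / 0.03996 L = 0.0393 M.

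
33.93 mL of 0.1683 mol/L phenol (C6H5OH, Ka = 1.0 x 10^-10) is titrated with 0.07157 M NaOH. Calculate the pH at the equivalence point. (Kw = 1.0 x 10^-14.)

11.35

n(C6H5OH) = 0.1683 x 0.03393 = 0.005710 mol; V(NaOH) at equivalence = 0.005710/0.07157 = 0.07979 L.
At equivalence all the acid is converted to C6H5O-; total volume = 0.03393 + 0.07979 = 0.1137 L, so [C6H5O-] = 0.005710/0.1137 = 0.05022 M.
Kb = Kw/Ka = 1.0e-14 / 1.0 x 10^-10 = 0.000100.
[OH^-] = sqrt(Kb x [C6H5O-]) = sqrt(0.000100 x 0.05022) = 0.00224 M.
pOH = 2.65, so pH = 14.00 - 2.65 = 11.35.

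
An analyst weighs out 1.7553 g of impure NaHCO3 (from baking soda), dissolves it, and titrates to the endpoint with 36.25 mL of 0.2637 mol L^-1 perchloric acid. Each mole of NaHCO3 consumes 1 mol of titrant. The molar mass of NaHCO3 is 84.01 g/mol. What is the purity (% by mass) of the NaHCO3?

n(HClO4) = 0.2637 x 0.03625 = 0.009559 mol.
n(NaHCO3) = 0.009559 / 1 = 0.009559 mol.
mass of NaHCO3 = 0.009559 x 84.01 = 0.8031 g.
% purity = 0.8031 / 1.7553 x 100 = 45.8%.

45.8%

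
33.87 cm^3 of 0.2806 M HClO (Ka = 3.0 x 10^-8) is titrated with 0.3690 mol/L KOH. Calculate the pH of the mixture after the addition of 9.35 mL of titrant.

Initial n(HClO) = 0.2806 x 0.03387 = 0.009504 mol.
n(KOH) added = 0.3690 x 0.009350 = 0.003450 mol, converting that many moles of HClO to ClO-.
Remaining n(HClO) = 0.006054 mol; n(ClO-) = 0.003450 mol.
By Henderson-Hasselbalch, pH = pKa + log([A^-]/[HA]) = 7.52 + log(0.003450/0.006054) = 7.52 + (-0.24) = 7.28.

7.28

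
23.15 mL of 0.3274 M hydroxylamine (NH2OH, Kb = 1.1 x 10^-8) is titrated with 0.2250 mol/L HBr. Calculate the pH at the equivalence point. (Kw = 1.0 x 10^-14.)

n(NH2OH) = 0.3274 x 0.02315 = 0.007579 mol; V(HBr) at equivalence = 0.007579/0.2250 = 0.03369 L.
At equivalence the base is fully converted to NH3OH+; total volume = 0.05684 L, so [NH3OH+] = 0.007579/0.05684 = 0.1334 M.
Ka(NH3OH+) = Kw/Kb = 1.0e-14 / 1.1 x 10^-8 = 9.09e-7.
[H^+] = sqrt(Ka x [NH3OH+]) = sqrt(9.09e-7 x 0.1334) = 0.000348 M.
pH = -log(0.000348) = 3.46.

3.46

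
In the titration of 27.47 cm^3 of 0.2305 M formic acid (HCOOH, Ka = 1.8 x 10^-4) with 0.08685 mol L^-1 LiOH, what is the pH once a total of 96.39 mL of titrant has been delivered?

12.22

n(acid) = 0.2305 x 0.02747 = 0.006332 mol; n(LiOH) added = 0.08685 x 0.09639 = 0.008371 mol.
Base is in excess by 0.008371 - 0.006332 = 0.002040 mol in a total volume of 0.1239 L.
[OH^-] = 0.002040/0.1239 = 0.01647 M, so pOH = 1.78 and pH = 14.00 - 1.78 = 12.22.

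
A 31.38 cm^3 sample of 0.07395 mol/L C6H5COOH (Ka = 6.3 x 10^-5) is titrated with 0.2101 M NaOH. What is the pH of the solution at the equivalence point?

n(C6H5COOH) = 0.07395 x 0.03138 = 0.002321 mol; V(NaOH) at equivalence = 0.002321/0.2101 = 0.01104 L.
At equivalence all the acid is converted to C6H5COO-; total volume = 0.03138 + 0.01104 = 0.04242 L, so [C6H5COO-] = 0.002321/0.04242 = 0.05470 M.
Kb = Kw/Ka = 1.0e-14 / 6.3 x 10^-5 = 1.59e-10.
[OH^-] = sqrt(Kb x [C6H5COO-]) = sqrt(1.59e-10 x 0.05470) = 2.95e-6 M.
pOH = 5.53, so pH = 14.00 - 5.53 = 8.47.

8.47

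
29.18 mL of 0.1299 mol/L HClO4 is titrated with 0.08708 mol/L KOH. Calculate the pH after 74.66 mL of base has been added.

n(acid) = 0.1299 x 0.02918 = 0.003790 mol; n(KOH) added = 0.08708 x 0.07466 = 0.006501 mol.
Base is in excess by 0.006501 - 0.003790 = 0.002711 mol in a total volume of 0.1038 L.
[OH^-] = 0.002711/0.1038 = 0.02611 M, so pOH = 1.58 and pH = 14.00 - 1.58 = 12.42.

12.42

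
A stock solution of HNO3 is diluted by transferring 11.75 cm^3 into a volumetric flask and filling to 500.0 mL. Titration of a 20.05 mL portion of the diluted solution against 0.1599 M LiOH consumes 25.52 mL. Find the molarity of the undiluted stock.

8.66 M

n(LiOH) = 0.1599 x 0.02552 = 0.004081 mol.
n(HNO3) in the aliquot = 0.004081 mol.
[diluted HNO3] = 0.004081 / 0.02005 = 0.2035 M.
Dilution factor = 500.0/11.75 = 42.55, so [stock] = 0.2035 x 42.55 = 8.66 M.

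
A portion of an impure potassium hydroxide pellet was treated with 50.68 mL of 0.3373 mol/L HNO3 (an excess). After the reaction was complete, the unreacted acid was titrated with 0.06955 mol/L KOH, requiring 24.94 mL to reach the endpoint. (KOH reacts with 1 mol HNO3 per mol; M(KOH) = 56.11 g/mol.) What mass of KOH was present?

Total n(HNO3) added = 0.3373 x 0.05068 = 0.01709 mol.
n(KOH) used = 0.06955 x 0.02494 = 0.001735 mol, which equals the excess n(HNO3).
So n(HNO3) consumed by the sample = 0.01709 - 0.001735 = 0.01536 mol.
n(KOH) = 0.01536 / 1 = 0.01536 mol.
mass = 0.01536 mol x 56.11 g/mol = 0.862 g.

0.862 g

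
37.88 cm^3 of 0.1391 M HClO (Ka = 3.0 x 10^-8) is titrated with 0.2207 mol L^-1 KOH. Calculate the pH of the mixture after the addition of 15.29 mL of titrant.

7.77

Initial n(HClO) = 0.1391 x 0.03788 = 0.005269 mol.
n(KOH) added = 0.2207 x 0.01529 = 0.003375 mol, converting that many moles of HClO to ClO-.
Remaining n(HClO) = 0.001895 mol; n(ClO-) = 0.003375 mol.
By Henderson-Hasselbalch, pH = pKa + log([A^-]/[HA]) = 7.52 + log(0.003375/0.001895) = 7.52 + (+0.25) = 7.77.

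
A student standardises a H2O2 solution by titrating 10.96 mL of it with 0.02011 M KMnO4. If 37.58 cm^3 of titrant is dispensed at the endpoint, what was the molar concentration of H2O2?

n(KMnO4) = 0.02011 x 0.03758 = 0.0007557 mol.
From the balanced equation, 2 mol KMnO4 reacts with 5 mol H2O2, so n(H2O2) = 0.0007557 x 5/2 = 0.001889 mol.
[H2O2] = 0.001889 / 0.01096 L = 0.172 M.

0.172 M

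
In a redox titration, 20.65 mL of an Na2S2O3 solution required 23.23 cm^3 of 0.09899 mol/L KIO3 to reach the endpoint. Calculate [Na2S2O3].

0.668 M

n(KIO3) = 0.09899 x 0.02323 = 0.002300 mol.
From the balanced equation, 1 mol KIO3 reacts with 6 mol Na2S2O3, so n(Na2S2O3) = 0.002300 x 6/1 = 0.01380 mol.
[Na2S2O3] = 0.01380 / 0.02065 L = 0.668 M.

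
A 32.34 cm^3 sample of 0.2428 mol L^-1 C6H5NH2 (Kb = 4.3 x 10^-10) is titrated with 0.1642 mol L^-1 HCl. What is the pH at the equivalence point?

n(C6H5NH2) = 0.2428 x 0.03234 = 0.007852 mol; V(HCl) at equivalence = 0.007852/0.1642 = 0.04782 L.
At equivalence the base is fully converted to C6H5NH3+; total volume = 0.08016 L, so [C6H5NH3+] = 0.007852/0.08016 = 0.09796 M.
Ka(C6H5NH3+) = Kw/Kb = 1.0e-14 / 4.3 x 10^-10 = 2.33e-5.
[H^+] = sqrt(Ka x [C6H5NH3+]) = sqrt(2.33e-5 x 0.09796) = 0.00151 M.
pH = -log(0.00151) = 2.82.

2.82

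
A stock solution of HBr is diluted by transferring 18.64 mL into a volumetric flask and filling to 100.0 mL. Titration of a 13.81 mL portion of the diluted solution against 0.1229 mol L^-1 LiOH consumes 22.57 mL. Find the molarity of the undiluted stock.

n(LiOH) = 0.1229 x 0.02257 = 0.002774 mol.
n(HBr) in the aliquot = 0.002774 mol.
[diluted HBr] = 0.002774 / 0.01381 = 0.2009 M.
Dilution factor = 100.0/18.64 = 5.365, so [stock] = 0.2009 x 5.365 = 1.08 M.

1.08 M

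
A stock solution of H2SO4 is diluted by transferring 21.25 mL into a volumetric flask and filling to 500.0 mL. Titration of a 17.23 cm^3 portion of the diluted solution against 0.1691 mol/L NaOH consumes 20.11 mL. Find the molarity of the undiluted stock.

2.32 M

n(NaOH) = 0.1691 x 0.02011 = 0.003401 mol.
n(H2SO4) in the aliquot = 0.003401 x 1/2 = 0.001700 mol.
[diluted H2SO4] = 0.001700 / 0.01723 = 0.09868 M.
Dilution factor = 500.0/21.25 = 23.53, so [stock] = 0.09868 x 23.53 = 2.32 M.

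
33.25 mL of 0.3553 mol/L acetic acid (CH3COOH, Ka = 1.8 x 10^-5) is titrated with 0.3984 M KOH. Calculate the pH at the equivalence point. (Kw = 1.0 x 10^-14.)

n(CH3COOH) = 0.3553 x 0.03325 = 0.01181 mol; V(KOH) at equivalence = 0.01181/0.3984 = 0.02965 L.
At equivalence all the acid is converted to CH3COO-; total volume = 0.03325 + 0.02965 = 0.06290 L, so [CH3COO-] = 0.01181/0.06290 = 0.1878 M.
Kb = Kw/Ka = 1.0e-14 / 1.8 x 10^-5 = 5.56e-10.
[OH^-] = sqrt(Kb x [CH3COO-]) = sqrt(5.56e-10 x 0.1878) = 1.02e-5 M.
pOH = 4.99, so pH = 14.00 - 4.99 = 9.01.

9.01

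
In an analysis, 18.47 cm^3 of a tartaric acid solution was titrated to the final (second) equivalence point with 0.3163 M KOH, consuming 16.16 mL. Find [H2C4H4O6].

0.138 M

n(KOH) = 0.3163 x 0.01616 = 0.005111 mol.
At the final (second) equivalence point, 2 mol OH^- react per mol H2C4H4O6, so n(H2C4H4O6) = 0.005111 / 2 = 0.002556 mol.
[H2C4H4O6] = 0.002556 / 0.01847 L = 0.138 M.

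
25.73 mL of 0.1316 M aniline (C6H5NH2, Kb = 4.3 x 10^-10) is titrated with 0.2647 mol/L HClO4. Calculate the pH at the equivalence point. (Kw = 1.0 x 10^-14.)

2.84

n(C6H5NH2) = 0.1316 x 0.02573 = 0.003386 mol; V(HClO4) at equivalence = 0.003386/0.2647 = 0.01279 L.
At equivalence the base is fully converted to C6H5NH3+; total volume = 0.03852 L, so [C6H5NH3+] = 0.003386/0.03852 = 0.08790 M.
Ka(C6H5NH3+) = Kw/Kb = 1.0e-14 / 4.3 x 10^-10 = 2.33e-5.
[H^+] = sqrt(Ka x [C6H5NH3+]) = sqrt(2.33e-5 x 0.08790) = 0.00143 M.
pH = -log(0.00143) = 2.84.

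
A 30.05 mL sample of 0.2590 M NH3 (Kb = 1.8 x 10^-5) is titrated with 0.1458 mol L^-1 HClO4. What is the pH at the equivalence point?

n(NH3) = 0.2590 x 0.03005 = 0.007783 mol; V(HClO4) at equivalence = 0.007783/0.1458 = 0.05338 L.
At equivalence the base is fully converted to NH4+; total volume = 0.08343 L, so [NH4+] = 0.007783/0.08343 = 0.09329 M.
Ka(NH4+) = Kw/Kb = 1.0e-14 / 1.8 x 10^-5 = 5.56e-10.
[H^+] = sqrt(Ka x [NH4+]) = sqrt(5.56e-10 x 0.09329) = 7.20e-6 M.
pH = -log(7.20e-6) = 5.14.

5.14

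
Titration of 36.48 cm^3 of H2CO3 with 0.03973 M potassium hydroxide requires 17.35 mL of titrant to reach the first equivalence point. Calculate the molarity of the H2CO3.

n(KOH) = 0.03973 x 0.01735 = 0.0006893 mol.
At the first equivalence point, 1 mol OH^- react per mol H2CO3, so n(H2CO3) = 0.0006893 / 1 = 0.0006893 mol.
[H2CO3] = 0.0006893 / 0.03648 L = 0.0189 M.

0.0189 M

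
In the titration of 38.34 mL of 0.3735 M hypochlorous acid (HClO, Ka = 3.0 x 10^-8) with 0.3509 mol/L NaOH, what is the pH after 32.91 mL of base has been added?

Initial n(HClO) = 0.3735 x 0.03834 = 0.01432 mol.
n(NaOH) added = 0.3509 x 0.03291 = 0.01155 mol, converting that many moles of HClO to ClO-.
Remaining n(HClO) = 0.002772 mol; n(ClO-) = 0.01155 mol.
By Henderson-Hasselbalch, pH = pKa + log([A^-]/[HA]) = 7.52 + log(0.01155/0.002772) = 7.52 + (+0.62) = 8.14.

8.14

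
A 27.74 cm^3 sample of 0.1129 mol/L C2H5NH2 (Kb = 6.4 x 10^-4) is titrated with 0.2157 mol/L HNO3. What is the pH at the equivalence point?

n(C2H5NH2) = 0.1129 x 0.02774 = 0.003132 mol; V(HNO3) at equivalence = 0.003132/0.2157 = 0.01452 L.
At equivalence the base is fully converted to C2H5NH3+; total volume = 0.04226 L, so [C2H5NH3+] = 0.003132/0.04226 = 0.07411 M.
Ka(C2H5NH3+) = Kw/Kb = 1.0e-14 / 6.4 x 10^-4 = 1.56e-11.
[H^+] = sqrt(Ka x [C2H5NH3+]) = sqrt(1.56e-11 x 0.07411) = 1.08e-6 M.
pH = -log(1.08e-6) = 5.97.

5.97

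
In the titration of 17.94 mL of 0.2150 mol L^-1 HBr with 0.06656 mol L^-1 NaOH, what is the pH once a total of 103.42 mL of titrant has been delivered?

12.40

n(acid) = 0.2150 x 0.01794 = 0.003857 mol; n(NaOH) added = 0.06656 x 0.1034 = 0.006884 mol.
Base is in excess by 0.006884 - 0.003857 = 0.003027 mol in a total volume of 0.1214 L.
[OH^-] = 0.003027/0.1214 = 0.02494 M, so pOH = 1.60 and pH = 14.00 - 1.60 = 12.40.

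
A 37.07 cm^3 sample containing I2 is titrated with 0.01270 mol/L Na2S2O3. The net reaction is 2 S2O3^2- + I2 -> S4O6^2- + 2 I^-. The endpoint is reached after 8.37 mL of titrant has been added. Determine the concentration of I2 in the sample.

n(Na2S2O3) = 0.01270 x 0.008370 = 0.0001063 mol.
From the balanced equation, 2 mol Na2S2O3 reacts with 1 mol I2, so n(I2) = 0.0001063 x 1/2 = 5.315e-5 mol.
[I2] = 5.315e-5 / 0.03707 L = 0.00143 M.

0.00143 M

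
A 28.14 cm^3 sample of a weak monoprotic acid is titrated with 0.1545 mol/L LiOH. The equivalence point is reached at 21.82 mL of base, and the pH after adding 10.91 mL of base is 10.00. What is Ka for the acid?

1.0 x 10^-10

10.91 mL is half of the equivalence volume, so this is the half-equivalence point where [HA] = [A^-].
At half-equivalence pH = pKa, so pKa = 10.00.
Ka = 10^(-10.00) = 1.0 x 10^-10.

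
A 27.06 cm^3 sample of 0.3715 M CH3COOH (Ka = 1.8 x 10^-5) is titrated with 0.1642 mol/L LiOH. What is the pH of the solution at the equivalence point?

n(CH3COOH) = 0.3715 x 0.02706 = 0.01005 mol; V(LiOH) at equivalence = 0.01005/0.1642 = 0.06122 L.
At equivalence all the acid is converted to CH3COO-; total volume = 0.02706 + 0.06122 = 0.08828 L, so [CH3COO-] = 0.01005/0.08828 = 0.1139 M.
Kb = Kw/Ka = 1.0e-14 / 1.8 x 10^-5 = 5.56e-10.
[OH^-] = sqrt(Kb x [CH3COO-]) = sqrt(5.56e-10 x 0.1139) = 7.95e-6 M.
pOH = 5.10, so pH = 14.00 - 5.10 = 8.90.

8.90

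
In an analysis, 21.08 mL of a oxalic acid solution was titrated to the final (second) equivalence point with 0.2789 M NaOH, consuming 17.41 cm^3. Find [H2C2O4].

n(NaOH) = 0.2789 x 0.01741 = 0.004856 mol.
At the final (second) equivalence point, 2 mol OH^- react per mol H2C2O4, so n(H2C2O4) = 0.004856 / 2 = 0.002428 mol.
[H2C2O4] = 0.002428 / 0.02108 L = 0.115 M.

0.115 M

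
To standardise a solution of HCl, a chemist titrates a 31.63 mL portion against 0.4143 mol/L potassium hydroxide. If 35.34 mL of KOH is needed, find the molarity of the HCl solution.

0.463 M

n(KOH) delivered = 0.4143 x 0.03534 = 0.01464 mol.
For a 1:1 reaction, n(HCl) = 0.01464 mol.
[HCl] = 0.01464 mol / 0.03163 L = 0.463 M.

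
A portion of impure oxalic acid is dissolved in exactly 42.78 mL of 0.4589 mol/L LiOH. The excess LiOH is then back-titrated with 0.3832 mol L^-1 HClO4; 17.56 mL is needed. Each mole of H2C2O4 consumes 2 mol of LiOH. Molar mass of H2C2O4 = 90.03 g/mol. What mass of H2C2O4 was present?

Total n(LiOH) added = 0.4589 x 0.04278 = 0.01963 mol.
n(HClO4) used = 0.3832 x 0.01756 = 0.006729 mol, which equals the excess n(LiOH).
So n(LiOH) consumed by the sample = 0.01963 - 0.006729 = 0.01290 mol.
n(H2C2O4) = 0.01290 / 2 = 0.006451 mol.
mass = 0.006451 mol x 90.03 g/mol = 0.581 g.

0.581 g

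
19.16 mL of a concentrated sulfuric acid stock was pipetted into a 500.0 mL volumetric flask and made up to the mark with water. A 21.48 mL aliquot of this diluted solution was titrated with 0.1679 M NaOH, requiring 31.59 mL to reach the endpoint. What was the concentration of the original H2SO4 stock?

3.22 M

n(NaOH) = 0.1679 x 0.03159 = 0.005304 mol.
n(H2SO4) in the aliquot = 0.005304 x 1/2 = 0.002652 mol.
[diluted H2SO4] = 0.002652 / 0.02148 = 0.1235 M.
Dilution factor = 500.0/19.16 = 26.10, so [stock] = 0.1235 x 26.10 = 3.22 M.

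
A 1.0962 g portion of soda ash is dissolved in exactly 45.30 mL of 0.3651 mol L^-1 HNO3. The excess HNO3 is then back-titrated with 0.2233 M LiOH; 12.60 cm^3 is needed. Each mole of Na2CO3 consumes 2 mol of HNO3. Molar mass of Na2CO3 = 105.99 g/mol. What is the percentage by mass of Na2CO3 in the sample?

66.4%

Total n(HNO3) added = 0.3651 x 0.04530 = 0.01654 mol.
n(LiOH) used = 0.2233 x 0.01260 = 0.002814 mol, which equals the excess n(HNO3).
So n(HNO3) consumed by the sample = 0.01654 - 0.002814 = 0.01373 mol.
n(Na2CO3) = 0.01373 / 2 = 0.006863 mol.
mass Na2CO3 = 0.006863 x 105.99 = 0.7274 g, so %Na2CO3 = 0.7274/1.0962 x 100 = 66.4%.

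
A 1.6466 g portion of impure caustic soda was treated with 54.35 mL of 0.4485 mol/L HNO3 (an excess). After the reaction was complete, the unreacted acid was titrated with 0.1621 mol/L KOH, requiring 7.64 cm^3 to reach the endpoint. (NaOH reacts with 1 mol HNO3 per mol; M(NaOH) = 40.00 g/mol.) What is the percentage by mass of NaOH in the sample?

Total n(HNO3) added = 0.4485 x 0.05435 = 0.02438 mol.
n(KOH) used = 0.1621 x 0.007640 = 0.001238 mol, which equals the excess n(HNO3).
So n(HNO3) consumed by the sample = 0.02438 - 0.001238 = 0.02314 mol.
n(NaOH) = 0.02314 / 1 = 0.02314 mol.
mass NaOH = 0.02314 x 40.00 = 0.9255 g, so %NaOH = 0.9255/1.6466 x 100 = 56.2%.

56.2%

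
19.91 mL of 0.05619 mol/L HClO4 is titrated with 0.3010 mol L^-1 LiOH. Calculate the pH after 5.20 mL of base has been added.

12.25

n(acid) = 0.05619 x 0.01991 = 0.001119 mol; n(LiOH) added = 0.3010 x 0.005200 = 0.001565 mol.
Base is in excess by 0.001565 - 0.001119 = 0.0004465 mol in a total volume of 0.02511 L.
[OH^-] = 0.0004465/0.02511 = 0.01778 M, so pOH = 1.75 and pH = 14.00 - 1.75 = 12.25.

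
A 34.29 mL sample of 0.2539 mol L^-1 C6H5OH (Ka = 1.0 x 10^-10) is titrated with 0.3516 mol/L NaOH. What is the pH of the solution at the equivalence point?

n(C6H5OH) = 0.2539 x 0.03429 = 0.008706 mol; V(NaOH) at equivalence = 0.008706/0.3516 = 0.02476 L.
At equivalence all the acid is converted to C6H5O-; total volume = 0.03429 + 0.02476 = 0.05905 L, so [C6H5O-] = 0.008706/0.05905 = 0.1474 M.
Kb = Kw/Ka = 1.0e-14 / 1.0 x 10^-10 = 0.000100.
[OH^-] = sqrt(Kb x [C6H5O-]) = sqrt(0.000100 x 0.1474) = 0.00384 M.
pOH = 2.42, so pH = 14.00 - 2.42 = 11.58.

11.58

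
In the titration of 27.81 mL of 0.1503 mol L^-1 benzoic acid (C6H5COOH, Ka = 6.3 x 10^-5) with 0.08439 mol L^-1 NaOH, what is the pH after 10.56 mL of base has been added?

3.63

Initial n(C6H5COOH) = 0.1503 x 0.02781 = 0.004180 mol.
n(NaOH) added = 0.08439 x 0.01056 = 0.0008912 mol, converting that many moles of C6H5COOH to C6H5COO-.
Remaining n(C6H5COOH) = 0.003289 mol; n(C6H5COO-) = 0.0008912 mol.
By Henderson-Hasselbalch, pH = pKa + log([A^-]/[HA]) = 4.20 + log(0.0008912/0.003289) = 4.20 + (-0.57) = 3.63.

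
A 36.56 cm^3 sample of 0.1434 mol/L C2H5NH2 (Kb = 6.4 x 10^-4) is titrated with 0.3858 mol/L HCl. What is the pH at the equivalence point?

5.89

n(C2H5NH2) = 0.1434 x 0.03656 = 0.005243 mol; V(HCl) at equivalence = 0.005243/0.3858 = 0.01359 L.
At equivalence the base is fully converted to C2H5NH3+; total volume = 0.05015 L, so [C2H5NH3+] = 0.005243/0.05015 = 0.1045 M.
Ka(C2H5NH3+) = Kw/Kb = 1.0e-14 / 6.4 x 10^-4 = 1.56e-11.
[H^+] = sqrt(Ka x [C2H5NH3+]) = sqrt(1.56e-11 x 0.1045) = 1.28e-6 M.
pH = -log(1.28e-6) = 5.89.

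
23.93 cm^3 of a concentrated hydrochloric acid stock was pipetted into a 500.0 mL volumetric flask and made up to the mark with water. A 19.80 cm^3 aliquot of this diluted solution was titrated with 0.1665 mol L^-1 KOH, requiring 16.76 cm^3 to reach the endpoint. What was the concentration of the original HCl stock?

n(KOH) = 0.1665 x 0.01676 = 0.002791 mol.
n(HCl) in the aliquot = 0.002791 mol.
[diluted HCl] = 0.002791 / 0.01980 = 0.1409 M.
Dilution factor = 500.0/23.93 = 20.89, so [stock] = 0.1409 x 20.89 = 2.94 M.

2.94 M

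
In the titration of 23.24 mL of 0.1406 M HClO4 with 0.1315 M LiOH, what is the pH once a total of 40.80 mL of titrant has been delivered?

12.52

n(acid) = 0.1406 x 0.02324 = 0.003268 mol; n(LiOH) added = 0.1315 x 0.04080 = 0.005365 mol.
Base is in excess by 0.005365 - 0.003268 = 0.002098 mol in a total volume of 0.06404 L.
[OH^-] = 0.002098/0.06404 = 0.03276 M, so pOH = 1.48 and pH = 14.00 - 1.48 = 12.52.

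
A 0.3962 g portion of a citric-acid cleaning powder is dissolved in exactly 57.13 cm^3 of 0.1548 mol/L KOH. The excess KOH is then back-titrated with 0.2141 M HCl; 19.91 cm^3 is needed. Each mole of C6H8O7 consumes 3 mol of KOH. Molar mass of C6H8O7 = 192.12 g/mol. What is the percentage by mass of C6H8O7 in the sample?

74.0%

Total n(KOH) added = 0.1548 x 0.05713 = 0.008844 mol.
n(HCl) used = 0.2141 x 0.01991 = 0.004263 mol, which equals the excess n(KOH).
So n(KOH) consumed by the sample = 0.008844 - 0.004263 = 0.004581 mol.
n(C6H8O7) = 0.004581 / 3 = 0.001527 mol.
mass C6H8O7 = 0.001527 x 192.12 = 0.2934 g, so %C6H8O7 = 0.2934/0.3962 x 100 = 74.0%.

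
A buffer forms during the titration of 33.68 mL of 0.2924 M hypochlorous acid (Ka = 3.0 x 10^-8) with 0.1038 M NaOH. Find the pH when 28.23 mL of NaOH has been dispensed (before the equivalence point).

7.15

Initial n(HClO) = 0.2924 x 0.03368 = 0.009848 mol.
n(NaOH) added = 0.1038 x 0.02823 = 0.002930 mol, converting that many moles of HClO to ClO-.
Remaining n(HClO) = 0.006918 mol; n(ClO-) = 0.002930 mol.
By Henderson-Hasselbalch, pH = pKa + log([A^-]/[HA]) = 7.52 + log(0.002930/0.006918) = 7.52 + (-0.37) = 7.15.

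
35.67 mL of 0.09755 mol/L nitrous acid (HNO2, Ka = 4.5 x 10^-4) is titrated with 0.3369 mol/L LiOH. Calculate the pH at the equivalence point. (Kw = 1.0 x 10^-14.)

n(HNO2) = 0.09755 x 0.03567 = 0.003480 mol; V(LiOH) at equivalence = 0.003480/0.3369 = 0.01033 L.
At equivalence all the acid is converted to NO2-; total volume = 0.03567 + 0.01033 = 0.04600 L, so [NO2-] = 0.003480/0.04600 = 0.07565 M.
Kb = Kw/Ka = 1.0e-14 / 4.5 x 10^-4 = 2.22e-11.
[OH^-] = sqrt(Kb x [NO2-]) = sqrt(2.22e-11 x 0.07565) = 1.30e-6 M.
pOH = 5.89, so pH = 14.00 - 5.89 = 8.11.

8.11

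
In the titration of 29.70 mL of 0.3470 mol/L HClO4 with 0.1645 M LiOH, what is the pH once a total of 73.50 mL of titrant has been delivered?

n(acid) = 0.3470 x 0.02970 = 0.01031 mol; n(LiOH) added = 0.1645 x 0.07350 = 0.01209 mol.
Base is in excess by 0.01209 - 0.01031 = 0.001785 mol in a total volume of 0.1032 L.
[OH^-] = 0.001785/0.1032 = 0.01730 M, so pOH = 1.76 and pH = 14.00 - 1.76 = 12.24.

12.24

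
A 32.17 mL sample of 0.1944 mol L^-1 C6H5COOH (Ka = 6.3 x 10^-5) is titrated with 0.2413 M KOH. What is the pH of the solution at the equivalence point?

n(C6H5COOH) = 0.1944 x 0.03217 = 0.006254 mol; V(KOH) at equivalence = 0.006254/0.2413 = 0.02592 L.
At equivalence all the acid is converted to C6H5COO-; total volume = 0.03217 + 0.02592 = 0.05809 L, so [C6H5COO-] = 0.006254/0.05809 = 0.1077 M.
Kb = Kw/Ka = 1.0e-14 / 6.3 x 10^-5 = 1.59e-10.
[OH^-] = sqrt(Kb x [C6H5COO-]) = sqrt(1.59e-10 x 0.1077) = 4.13e-6 M.
pOH = 5.38, so pH = 14.00 - 5.38 = 8.62.

8.62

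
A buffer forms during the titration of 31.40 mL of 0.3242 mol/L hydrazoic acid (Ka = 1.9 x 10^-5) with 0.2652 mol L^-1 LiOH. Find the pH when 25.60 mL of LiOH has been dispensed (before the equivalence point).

Initial n(HN3) = 0.3242 x 0.03140 = 0.01018 mol.
n(LiOH) added = 0.2652 x 0.02560 = 0.006789 mol, converting that many moles of HN3 to N3-.
Remaining n(HN3) = 0.003391 mol; n(N3-) = 0.006789 mol.
By Henderson-Hasselbalch, pH = pKa + log([A^-]/[HA]) = 4.72 + log(0.006789/0.003391) = 4.72 + (+0.30) = 5.02.

5.02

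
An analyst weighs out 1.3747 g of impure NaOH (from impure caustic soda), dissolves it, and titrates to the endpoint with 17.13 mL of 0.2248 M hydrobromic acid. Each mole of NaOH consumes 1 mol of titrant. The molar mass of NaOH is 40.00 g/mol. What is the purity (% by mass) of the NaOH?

n(HBr) = 0.2248 x 0.01713 = 0.003851 mol.
n(NaOH) = 0.003851 / 1 = 0.003851 mol.
mass of NaOH = 0.003851 x 40.00 = 0.1540 g.
% purity = 0.1540 / 1.3747 x 100 = 11.2%.

11.2%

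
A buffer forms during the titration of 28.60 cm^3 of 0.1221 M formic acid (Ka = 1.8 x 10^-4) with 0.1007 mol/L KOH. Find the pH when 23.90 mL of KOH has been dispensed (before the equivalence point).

Initial n(HCOOH) = 0.1221 x 0.02860 = 0.003492 mol.
n(KOH) added = 0.1007 x 0.02390 = 0.002407 mol, converting that many moles of HCOOH to HCOO-.
Remaining n(HCOOH) = 0.001085 mol; n(HCOO-) = 0.002407 mol.
By Henderson-Hasselbalch, pH = pKa + log([A^-]/[HA]) = 3.74 + log(0.002407/0.001085) = 3.74 + (+0.35) = 4.09.

4.09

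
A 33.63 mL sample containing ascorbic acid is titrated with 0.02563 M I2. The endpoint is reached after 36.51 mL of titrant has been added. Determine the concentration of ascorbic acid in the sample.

n(I2) = 0.02563 x 0.03651 = 0.0009358 mol.
From the balanced equation, 1 mol I2 reacts with 1 mol ascorbic acid, so n(ascorbic acid) = 0.0009358 x 1/1 = 0.0009358 mol.
[ascorbic acid] = 0.0009358 / 0.03363 L = 0.0278 M.

0.0278 M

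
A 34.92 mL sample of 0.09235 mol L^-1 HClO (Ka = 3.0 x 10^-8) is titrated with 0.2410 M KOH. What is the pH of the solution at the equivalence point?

10.17

n(HClO) = 0.09235 x 0.03492 = 0.003225 mol; V(KOH) at equivalence = 0.003225/0.2410 = 0.01338 L.
At equivalence all the acid is converted to ClO-; total volume = 0.03492 + 0.01338 = 0.04830 L, so [ClO-] = 0.003225/0.04830 = 0.06677 M.
Kb = Kw/Ka = 1.0e-14 / 3.0 x 10^-8 = 3.33e-7.
[OH^-] = sqrt(Kb x [ClO-]) = sqrt(3.33e-7 x 0.06677) = 0.000149 M.
pOH = 3.83, so pH = 14.00 - 3.83 = 10.17.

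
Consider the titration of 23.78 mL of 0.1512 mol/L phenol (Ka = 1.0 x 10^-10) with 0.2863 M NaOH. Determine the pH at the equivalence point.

11.50

n(C6H5OH) = 0.1512 x 0.02378 = 0.003596 mol; V(NaOH) at equivalence = 0.003596/0.2863 = 0.01256 L.
At equivalence all the acid is converted to C6H5O-; total volume = 0.02378 + 0.01256 = 0.03634 L, so [C6H5O-] = 0.003596/0.03634 = 0.09895 M.
Kb = Kw/Ka = 1.0e-14 / 1.0 x 10^-10 = 0.000100.
[OH^-] = sqrt(Kb x [C6H5O-]) = sqrt(0.000100 x 0.09895) = 0.00315 M.
pOH = 2.50, so pH = 14.00 - 2.50 = 11.50.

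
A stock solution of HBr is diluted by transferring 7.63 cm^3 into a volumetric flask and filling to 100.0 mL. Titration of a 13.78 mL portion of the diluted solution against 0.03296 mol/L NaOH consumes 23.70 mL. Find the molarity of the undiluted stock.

n(NaOH) = 0.03296 x 0.02370 = 0.0007812 mol.
n(HBr) in the aliquot = 0.0007812 mol.
[diluted HBr] = 0.0007812 / 0.01378 = 0.05669 M.
Dilution factor = 100.0/7.630 = 13.11, so [stock] = 0.05669 x 13.11 = 0.743 M.

0.743 M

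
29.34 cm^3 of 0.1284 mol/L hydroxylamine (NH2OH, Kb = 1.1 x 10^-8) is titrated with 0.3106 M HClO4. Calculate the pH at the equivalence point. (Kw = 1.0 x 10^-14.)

3.54

n(NH2OH) = 0.1284 x 0.02934 = 0.003767 mol; V(HClO4) at equivalence = 0.003767/0.3106 = 0.01213 L.
At equivalence the base is fully converted to NH3OH+; total volume = 0.04147 L, so [NH3OH+] = 0.003767/0.04147 = 0.09085 M.
Ka(NH3OH+) = Kw/Kb = 1.0e-14 / 1.1 x 10^-8 = 9.09e-7.
[H^+] = sqrt(Ka x [NH3OH+]) = sqrt(9.09e-7 x 0.09085) = 0.000287 M.
pH = -log(0.000287) = 3.54.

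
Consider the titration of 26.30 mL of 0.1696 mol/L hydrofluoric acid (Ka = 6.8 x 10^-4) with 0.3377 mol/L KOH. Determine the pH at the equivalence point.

n(HF) = 0.1696 x 0.02630 = 0.004460 mol; V(KOH) at equivalence = 0.004460/0.3377 = 0.01321 L.
At equivalence all the acid is converted to F-; total volume = 0.02630 + 0.01321 = 0.03951 L, so [F-] = 0.004460/0.03951 = 0.1129 M.
Kb = Kw/Ka = 1.0e-14 / 6.8 x 10^-4 = 1.47e-11.
[OH^-] = sqrt(Kb x [F-]) = sqrt(1.47e-11 x 0.1129) = 1.29e-6 M.
pOH = 5.89, so pH = 14.00 - 5.89 = 8.11.

8.11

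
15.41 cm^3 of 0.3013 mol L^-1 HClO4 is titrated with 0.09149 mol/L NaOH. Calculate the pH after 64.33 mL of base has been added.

n(acid) = 0.3013 x 0.01541 = 0.004643 mol; n(NaOH) added = 0.09149 x 0.06433 = 0.005886 mol.
Base is in excess by 0.005886 - 0.004643 = 0.001243 mol in a total volume of 0.07974 L.
[OH^-] = 0.001243/0.07974 = 0.01558 M, so pOH = 1.81 and pH = 14.00 - 1.81 = 12.19.

12.19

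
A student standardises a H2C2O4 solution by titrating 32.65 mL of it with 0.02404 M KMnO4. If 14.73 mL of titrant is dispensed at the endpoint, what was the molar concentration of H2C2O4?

n(KMnO4) = 0.02404 x 0.01473 = 0.0003541 mol.
From the balanced equation, 2 mol KMnO4 reacts with 5 mol H2C2O4, so n(H2C2O4) = 0.0003541 x 5/2 = 0.0008853 mol.
[H2C2O4] = 0.0008853 / 0.03265 L = 0.0271 M.

0.0271 M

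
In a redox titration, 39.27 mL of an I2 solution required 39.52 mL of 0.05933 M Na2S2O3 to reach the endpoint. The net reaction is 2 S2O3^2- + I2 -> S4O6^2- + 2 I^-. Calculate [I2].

n(Na2S2O3) = 0.05933 x 0.03952 = 0.002345 mol.
From the balanced equation, 2 mol Na2S2O3 reacts with 1 mol I2, so n(I2) = 0.002345 x 1/2 = 0.001172 mol.
[I2] = 0.001172 / 0.03927 L = 0.0299 M.

0.0299 M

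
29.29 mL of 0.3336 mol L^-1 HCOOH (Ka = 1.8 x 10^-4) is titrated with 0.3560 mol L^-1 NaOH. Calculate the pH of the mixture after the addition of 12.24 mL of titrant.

Initial n(HCOOH) = 0.3336 x 0.02929 = 0.009771 mol.
n(NaOH) added = 0.3560 x 0.01224 = 0.004357 mol, converting that many moles of HCOOH to HCOO-.
Remaining n(HCOOH) = 0.005414 mol; n(HCOO-) = 0.004357 mol.
By Henderson-Hasselbalch, pH = pKa + log([A^-]/[HA]) = 3.74 + log(0.004357/0.005414) = 3.74 + (-0.09) = 3.65.

3.65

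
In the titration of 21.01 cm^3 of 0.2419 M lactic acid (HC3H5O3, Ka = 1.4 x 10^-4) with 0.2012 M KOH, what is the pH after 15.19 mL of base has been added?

Initial n(HC3H5O3) = 0.2419 x 0.02101 = 0.005082 mol.
n(KOH) added = 0.2012 x 0.01519 = 0.003056 mol, converting that many moles of HC3H5O3 to C3H5O3-.
Remaining n(HC3H5O3) = 0.002026 mol; n(C3H5O3-) = 0.003056 mol.
By Henderson-Hasselbalch, pH = pKa + log([A^-]/[HA]) = 3.85 + log(0.003056/0.002026) = 3.85 + (+0.18) = 4.03.

4.03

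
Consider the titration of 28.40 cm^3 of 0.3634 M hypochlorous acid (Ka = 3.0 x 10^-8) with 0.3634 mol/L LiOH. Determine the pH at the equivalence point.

10.39

n(HClO) = 0.3634 x 0.02840 = 0.01032 mol; V(LiOH) at equivalence = 0.01032/0.3634 = 0.02840 L.
At equivalence all the acid is converted to ClO-; total volume = 0.02840 + 0.02840 = 0.05680 L, so [ClO-] = 0.01032/0.05680 = 0.1817 M.
Kb = Kw/Ka = 1.0e-14 / 3.0 x 10^-8 = 3.33e-7.
[OH^-] = sqrt(Kb x [ClO-]) = sqrt(3.33e-7 x 0.1817) = 0.000246 M.
pOH = 3.61, so pH = 14.00 - 3.61 = 10.39.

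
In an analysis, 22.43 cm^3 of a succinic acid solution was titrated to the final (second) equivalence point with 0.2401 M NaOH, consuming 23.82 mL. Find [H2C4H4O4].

n(NaOH) = 0.2401 x 0.02382 = 0.005719 mol.
At the final (second) equivalence point, 2 mol OH^- react per mol H2C4H4O4, so n(H2C4H4O4) = 0.005719 / 2 = 0.002860 mol.
[H2C4H4O4] = 0.002860 / 0.02243 L = 0.127 M.

0.127 M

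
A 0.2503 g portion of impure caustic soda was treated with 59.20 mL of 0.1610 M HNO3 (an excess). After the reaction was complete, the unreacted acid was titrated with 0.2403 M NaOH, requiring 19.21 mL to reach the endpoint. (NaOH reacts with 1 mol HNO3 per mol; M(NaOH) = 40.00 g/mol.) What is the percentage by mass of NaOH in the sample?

Total n(HNO3) added = 0.1610 x 0.05920 = 0.009531 mol.
n(NaOH) used = 0.2403 x 0.01921 = 0.004616 mol, which equals the excess n(HNO3).
So n(HNO3) consumed by the sample = 0.009531 - 0.004616 = 0.004915 mol.
n(NaOH) = 0.004915 / 1 = 0.004915 mol.
mass NaOH = 0.004915 x 40.00 = 0.1966 g, so %NaOH = 0.1966/0.2503 x 100 = 78.5%.

78.5%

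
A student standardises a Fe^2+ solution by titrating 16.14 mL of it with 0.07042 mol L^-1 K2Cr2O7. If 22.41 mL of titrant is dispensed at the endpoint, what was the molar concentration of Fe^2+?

n(K2Cr2O7) = 0.07042 x 0.02241 = 0.001578 mol.
From the balanced equation, 1 mol K2Cr2O7 reacts with 6 mol Fe^2+, so n(Fe^2+) = 0.001578 x 6/1 = 0.009469 mol.
[Fe^2+] = 0.009469 / 0.01614 L = 0.587 M.

0.587 M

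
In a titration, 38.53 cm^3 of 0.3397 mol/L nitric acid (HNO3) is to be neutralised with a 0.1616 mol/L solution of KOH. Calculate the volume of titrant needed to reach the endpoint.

81.0 mL

n(HNO3) = 0.3397 mol/L x 0.03853 L = 0.01309 mol.
At equivalence n(KOH) = n(HNO3) = 0.01309 mol.
V(KOH) = 0.01309 / 0.1616 = 0.08099 L = 81.0 mL.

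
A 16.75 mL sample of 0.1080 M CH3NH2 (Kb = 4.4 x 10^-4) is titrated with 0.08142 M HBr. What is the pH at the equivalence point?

n(CH3NH2) = 0.1080 x 0.01675 = 0.001809 mol; V(HBr) at equivalence = 0.001809/0.08142 = 0.02222 L.
At equivalence the base is fully converted to CH3NH3+; total volume = 0.03897 L, so [CH3NH3+] = 0.001809/0.03897 = 0.04642 M.
Ka(CH3NH3+) = Kw/Kb = 1.0e-14 / 4.4 x 10^-4 = 2.27e-11.
[H^+] = sqrt(Ka x [CH3NH3+]) = sqrt(2.27e-11 x 0.04642) = 1.03e-6 M.
pH = -log(1.03e-6) = 5.99.

5.99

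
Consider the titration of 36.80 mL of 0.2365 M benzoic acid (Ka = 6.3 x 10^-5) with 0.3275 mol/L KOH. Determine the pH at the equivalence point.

n(C6H5COOH) = 0.2365 x 0.03680 = 0.008703 mol; V(KOH) at equivalence = 0.008703/0.3275 = 0.02657 L.
At equivalence all the acid is converted to C6H5COO-; total volume = 0.03680 + 0.02657 = 0.06337 L, so [C6H5COO-] = 0.008703/0.06337 = 0.1373 M.
Kb = Kw/Ka = 1.0e-14 / 6.3 x 10^-5 = 1.59e-10.
[OH^-] = sqrt(Kb x [C6H5COO-]) = sqrt(1.59e-10 x 0.1373) = 4.67e-6 M.
pOH = 5.33, so pH = 14.00 - 5.33 = 8.67.

8.67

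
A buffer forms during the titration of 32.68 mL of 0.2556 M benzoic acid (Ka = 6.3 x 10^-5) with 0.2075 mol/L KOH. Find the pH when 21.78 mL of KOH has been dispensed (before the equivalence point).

4.27

Initial n(C6H5COOH) = 0.2556 x 0.03268 = 0.008353 mol.
n(KOH) added = 0.2075 x 0.02178 = 0.004519 mol, converting that many moles of C6H5COOH to C6H5COO-.
Remaining n(C6H5COOH) = 0.003834 mol; n(C6H5COO-) = 0.004519 mol.
By Henderson-Hasselbalch, pH = pKa + log([A^-]/[HA]) = 4.20 + log(0.004519/0.003834) = 4.20 + (+0.07) = 4.27.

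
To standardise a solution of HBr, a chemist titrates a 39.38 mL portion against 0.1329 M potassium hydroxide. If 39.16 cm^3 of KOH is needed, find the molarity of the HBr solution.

0.132 M

n(KOH) delivered = 0.1329 x 0.03916 = 0.005204 mol.
For a 1:1 reaction, n(HBr) = 0.005204 mol.
[HBr] = 0.005204 mol / 0.03938 L = 0.132 M.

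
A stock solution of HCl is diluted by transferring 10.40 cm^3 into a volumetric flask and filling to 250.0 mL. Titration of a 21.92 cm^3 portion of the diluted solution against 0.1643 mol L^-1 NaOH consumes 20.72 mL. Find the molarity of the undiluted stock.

3.73 M

n(NaOH) = 0.1643 x 0.02072 = 0.003404 mol.
n(HCl) in the aliquot = 0.003404 mol.
[diluted HCl] = 0.003404 / 0.02192 = 0.1553 M.
Dilution factor = 250.0/10.40 = 24.04, so [stock] = 0.1553 x 24.04 = 3.73 M.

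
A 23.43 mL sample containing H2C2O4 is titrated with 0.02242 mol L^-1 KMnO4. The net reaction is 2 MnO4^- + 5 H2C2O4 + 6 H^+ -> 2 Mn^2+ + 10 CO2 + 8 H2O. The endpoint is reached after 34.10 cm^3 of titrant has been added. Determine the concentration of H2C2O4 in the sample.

n(KMnO4) = 0.02242 x 0.03410 = 0.0007645 mol.
From the balanced equation, 2 mol KMnO4 reacts with 5 mol H2C2O4, so n(H2C2O4) = 0.0007645 x 5/2 = 0.001911 mol.
[H2C2O4] = 0.001911 / 0.02343 L = 0.0816 M.

0.0816 M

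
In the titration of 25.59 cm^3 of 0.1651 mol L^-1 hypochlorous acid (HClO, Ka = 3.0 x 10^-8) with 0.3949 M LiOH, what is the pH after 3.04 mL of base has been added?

Initial n(HClO) = 0.1651 x 0.02559 = 0.004225 mol.
n(LiOH) added = 0.3949 x 0.003040 = 0.001200 mol, converting that many moles of HClO to ClO-.
Remaining n(HClO) = 0.003024 mol; n(ClO-) = 0.001200 mol.
By Henderson-Hasselbalch, pH = pKa + log([A^-]/[HA]) = 7.52 + log(0.001200/0.003024) = 7.52 + (-0.40) = 7.12.

7.12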